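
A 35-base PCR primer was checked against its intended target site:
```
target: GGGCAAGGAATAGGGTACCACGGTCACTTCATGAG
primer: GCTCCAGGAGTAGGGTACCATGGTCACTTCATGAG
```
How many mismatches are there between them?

5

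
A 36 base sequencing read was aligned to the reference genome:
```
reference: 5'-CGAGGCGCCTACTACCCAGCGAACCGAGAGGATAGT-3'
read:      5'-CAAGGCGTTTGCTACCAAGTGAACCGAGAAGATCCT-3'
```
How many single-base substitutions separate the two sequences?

9

Comparing position by position, 9 bases differ: 2 (G/A), 8 (C/T), 9 (C/T), 11 (A/G), 17 (C/A), 20 (C/T), 30 (G/A), 34 (A/C), 35 (G/C).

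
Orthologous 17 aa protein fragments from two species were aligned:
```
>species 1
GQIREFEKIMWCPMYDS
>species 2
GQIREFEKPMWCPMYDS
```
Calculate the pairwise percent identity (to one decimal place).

1 position differs (9), so 16 of 17 match: 16/17 = 94.12%.

94.1%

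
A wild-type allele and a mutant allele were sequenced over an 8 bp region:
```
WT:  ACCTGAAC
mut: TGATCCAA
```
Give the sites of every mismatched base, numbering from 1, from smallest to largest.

1, 2, 3, 5, 6, 8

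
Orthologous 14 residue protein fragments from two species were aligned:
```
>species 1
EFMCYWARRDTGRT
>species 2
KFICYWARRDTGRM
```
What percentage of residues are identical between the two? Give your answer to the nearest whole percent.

79%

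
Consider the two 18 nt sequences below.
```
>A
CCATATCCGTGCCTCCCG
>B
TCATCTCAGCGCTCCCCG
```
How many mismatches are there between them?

The sequences differ at sites 1, 5, 8, 10, 13, 14 (1-based) — 6 in total.

6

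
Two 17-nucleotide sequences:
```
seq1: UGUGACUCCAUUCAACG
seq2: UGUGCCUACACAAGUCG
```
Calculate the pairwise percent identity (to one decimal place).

58.8%

Mismatches at positions 5, 8, 11, 12, 13, 14, 15 (1-based): 7 of 17.
Identical positions: 10/17 = 58.82% → 58.8%.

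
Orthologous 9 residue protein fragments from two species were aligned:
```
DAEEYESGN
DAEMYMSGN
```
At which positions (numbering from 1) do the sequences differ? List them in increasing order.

4, 6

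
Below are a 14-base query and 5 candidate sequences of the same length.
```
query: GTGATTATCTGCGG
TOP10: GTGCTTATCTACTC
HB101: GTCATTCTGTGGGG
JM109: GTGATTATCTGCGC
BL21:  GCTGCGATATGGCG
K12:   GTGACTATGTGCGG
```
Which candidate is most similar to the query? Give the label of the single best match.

TOP10 differs at 4 bases; HB101 differs at 4 bases; JM109 differs at 1 base; BL21 differs at 8 bases; K12 differs at 2 bases. The closest is JM109.

JM109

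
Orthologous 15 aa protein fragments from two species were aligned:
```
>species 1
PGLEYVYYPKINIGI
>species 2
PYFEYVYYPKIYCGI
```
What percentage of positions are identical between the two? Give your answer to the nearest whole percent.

73%

4 positions differ (2, 3, 12, 13), so 11 of 15 match: 11/15 = 73.33%.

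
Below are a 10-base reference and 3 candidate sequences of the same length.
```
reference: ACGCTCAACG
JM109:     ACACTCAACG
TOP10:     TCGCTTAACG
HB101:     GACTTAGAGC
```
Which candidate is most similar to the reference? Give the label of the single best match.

JM109

JM109 differs at 1 position; TOP10 differs at 2 positions; HB101 differs at 8 positions. The closest is JM109.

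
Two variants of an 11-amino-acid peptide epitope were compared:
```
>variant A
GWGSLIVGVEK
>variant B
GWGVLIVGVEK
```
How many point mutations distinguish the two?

Mismatches (1-based): position 4: S→V.

1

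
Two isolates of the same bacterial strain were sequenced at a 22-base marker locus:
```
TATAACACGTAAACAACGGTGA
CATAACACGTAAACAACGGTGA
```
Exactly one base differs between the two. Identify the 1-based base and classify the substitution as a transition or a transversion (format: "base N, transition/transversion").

base 1, transition

Base 1 changes T→C. T is a pyrimidine and C is a pyrimidine, so this is a transition.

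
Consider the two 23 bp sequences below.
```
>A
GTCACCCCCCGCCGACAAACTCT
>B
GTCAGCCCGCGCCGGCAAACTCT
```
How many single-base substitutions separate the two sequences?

3

The sequences differ at sites 5, 9, 15 (1-based) — 3 in total.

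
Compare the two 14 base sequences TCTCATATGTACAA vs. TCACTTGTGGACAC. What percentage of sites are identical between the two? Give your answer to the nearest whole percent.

Mismatches at positions 3, 5, 7, 10, 14 (1-based): 5 of 14.
Identical positions: 9/14 = 64.29% → 64%.

64%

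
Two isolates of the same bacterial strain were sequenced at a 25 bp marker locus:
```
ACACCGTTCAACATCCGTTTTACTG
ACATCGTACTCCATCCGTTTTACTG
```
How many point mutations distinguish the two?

4

Comparing position by position, 4 positions differ: 4 (C/T), 8 (T/A), 10 (A/T), 11 (A/C).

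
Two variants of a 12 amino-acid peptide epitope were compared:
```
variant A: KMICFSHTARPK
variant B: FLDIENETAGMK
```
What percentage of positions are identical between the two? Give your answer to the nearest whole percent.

25%

9 positions differ (1, 2, 3, 4, 5, 6, 7, 10, 11), so 3 of 12 match: 3/12 = 25%.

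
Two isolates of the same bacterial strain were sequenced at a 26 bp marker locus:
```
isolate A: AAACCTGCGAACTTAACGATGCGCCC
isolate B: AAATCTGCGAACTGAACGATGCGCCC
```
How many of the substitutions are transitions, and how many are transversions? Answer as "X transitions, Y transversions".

Transitions (purine↔purine or pyrimidine↔pyrimidine): 4 C→T.
Transversions (purine↔pyrimidine): 14 T→G.

1 transition, 1 transversion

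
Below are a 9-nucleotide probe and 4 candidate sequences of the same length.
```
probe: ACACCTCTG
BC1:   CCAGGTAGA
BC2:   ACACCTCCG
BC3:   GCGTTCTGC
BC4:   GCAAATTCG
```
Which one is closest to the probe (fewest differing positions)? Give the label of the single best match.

BC2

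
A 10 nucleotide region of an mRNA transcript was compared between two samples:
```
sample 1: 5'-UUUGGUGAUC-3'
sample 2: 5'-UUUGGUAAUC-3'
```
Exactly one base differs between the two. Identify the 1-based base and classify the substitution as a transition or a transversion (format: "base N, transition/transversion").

base 7, transition

Base 7 changes G→A. G is a purine and A is a purine, so this is a transition.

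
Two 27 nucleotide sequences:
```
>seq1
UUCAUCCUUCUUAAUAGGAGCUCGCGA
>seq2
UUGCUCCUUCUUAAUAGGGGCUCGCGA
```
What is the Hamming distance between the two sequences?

The sequences differ at sites 3, 4, 19 (1-based) — 3 in total.

3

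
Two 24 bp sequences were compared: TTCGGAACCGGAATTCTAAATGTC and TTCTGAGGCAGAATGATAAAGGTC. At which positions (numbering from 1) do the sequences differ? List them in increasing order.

4, 7, 8, 10, 15, 16, 21

Scanning 1-based: 4: G/T; 7: A/G; 8: C/G; 10: G/A; 15: T/G; 16: C/A; 21: T/G.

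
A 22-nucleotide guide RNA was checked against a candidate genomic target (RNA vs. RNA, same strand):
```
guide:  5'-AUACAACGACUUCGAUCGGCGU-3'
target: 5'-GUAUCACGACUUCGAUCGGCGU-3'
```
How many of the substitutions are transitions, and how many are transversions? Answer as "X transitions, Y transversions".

2 transitions, 1 transversion

Mismatches (1-based):
base 1: A→G (purine→purine, transition)
base 4: C→U (pyrimidine→pyrimidine, transition)
base 5: A→C (purine→pyrimidine, transversion)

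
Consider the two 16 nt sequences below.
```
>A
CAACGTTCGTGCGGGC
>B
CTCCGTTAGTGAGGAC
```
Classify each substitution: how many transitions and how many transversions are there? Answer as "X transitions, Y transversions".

1 transition, 4 transversions

Mismatches (1-based):
site 2: A→T (purine→pyrimidine, transversion)
site 3: A→C (purine→pyrimidine, transversion)
site 8: C→A (pyrimidine→purine, transversion)
site 12: C→A (pyrimidine→purine, transversion)
site 15: G→A (purine→purine, transition)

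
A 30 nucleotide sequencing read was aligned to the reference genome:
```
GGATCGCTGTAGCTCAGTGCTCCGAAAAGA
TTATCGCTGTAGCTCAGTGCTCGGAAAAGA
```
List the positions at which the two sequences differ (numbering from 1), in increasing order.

1, 2, 23

Differences at position 1 (G→T), position 2 (G→T), position 23 (C→G).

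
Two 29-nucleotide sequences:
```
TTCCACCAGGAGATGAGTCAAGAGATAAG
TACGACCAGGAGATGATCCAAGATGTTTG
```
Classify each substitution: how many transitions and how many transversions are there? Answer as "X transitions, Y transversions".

2 transitions, 6 transversions

Mismatches (1-based):
position 2: T→A (pyrimidine→purine, transversion)
position 4: C→G (pyrimidine→purine, transversion)
position 17: G→T (purine→pyrimidine, transversion)
position 18: T→C (pyrimidine→pyrimidine, transition)
position 24: G→T (purine→pyrimidine, transversion)
position 25: A→G (purine→purine, transition)
position 27: A→T (purine→pyrimidine, transversion)
position 28: A→T (purine→pyrimidine, transversion)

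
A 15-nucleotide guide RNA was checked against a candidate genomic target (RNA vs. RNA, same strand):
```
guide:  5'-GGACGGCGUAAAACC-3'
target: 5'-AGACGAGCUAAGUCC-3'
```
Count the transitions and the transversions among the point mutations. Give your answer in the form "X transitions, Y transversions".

Mismatches (1-based):
position 1: G→A (purine→purine, transition)
position 6: G→A (purine→purine, transition)
position 7: C→G (pyrimidine→purine, transversion)
position 8: G→C (purine→pyrimidine, transversion)
position 12: A→G (purine→purine, transition)
position 13: A→U (purine→pyrimidine, transversion)

3 transitions, 3 transversions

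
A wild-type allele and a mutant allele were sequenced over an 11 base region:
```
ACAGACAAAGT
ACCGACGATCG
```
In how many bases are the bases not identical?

The sequences differ at bases 3, 7, 9, 10, 11 (1-based) — 5 in total.

5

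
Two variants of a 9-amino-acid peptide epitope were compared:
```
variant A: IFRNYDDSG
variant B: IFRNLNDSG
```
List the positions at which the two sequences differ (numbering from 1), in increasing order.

Differences at position 5 (Y→L), position 6 (D→N).

5, 6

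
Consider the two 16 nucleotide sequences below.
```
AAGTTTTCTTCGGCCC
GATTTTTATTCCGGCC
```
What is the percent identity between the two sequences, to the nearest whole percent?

69%

5 positions differ (1, 3, 8, 12, 14), so 11 of 16 match: 11/16 = 68.75%.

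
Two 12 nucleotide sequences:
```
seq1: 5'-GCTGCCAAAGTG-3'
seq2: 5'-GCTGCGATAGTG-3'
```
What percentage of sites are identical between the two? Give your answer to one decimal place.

83.3%

2 positions differ (6, 8), so 10 of 12 match: 10/12 = 83.33%.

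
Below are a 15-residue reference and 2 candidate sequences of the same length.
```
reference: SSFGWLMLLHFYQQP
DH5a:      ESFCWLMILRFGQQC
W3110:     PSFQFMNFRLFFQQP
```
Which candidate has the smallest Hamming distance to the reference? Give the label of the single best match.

Hamming distances to reference — DH5a: 6; W3110: 9.
Smallest is DH5a with 6 mismatches.

DH5a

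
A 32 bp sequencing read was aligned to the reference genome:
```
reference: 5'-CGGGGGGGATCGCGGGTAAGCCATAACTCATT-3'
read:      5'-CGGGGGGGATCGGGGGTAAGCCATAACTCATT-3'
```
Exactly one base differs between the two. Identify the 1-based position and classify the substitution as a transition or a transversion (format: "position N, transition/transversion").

The sequences differ only at position 13: C→G (pyrimidine→purine), a transversion.

position 13, transversion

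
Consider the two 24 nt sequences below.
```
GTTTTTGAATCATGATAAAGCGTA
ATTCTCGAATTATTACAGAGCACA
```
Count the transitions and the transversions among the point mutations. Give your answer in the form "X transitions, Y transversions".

Transitions (purine↔purine or pyrimidine↔pyrimidine): 1 G→A, 4 T→C, 6 T→C, 11 C→T, 16 T→C, 18 A→G, 22 G→A, 23 T→C.
Transversions (purine↔pyrimidine): 14 G→T.

8 transitions, 1 transversion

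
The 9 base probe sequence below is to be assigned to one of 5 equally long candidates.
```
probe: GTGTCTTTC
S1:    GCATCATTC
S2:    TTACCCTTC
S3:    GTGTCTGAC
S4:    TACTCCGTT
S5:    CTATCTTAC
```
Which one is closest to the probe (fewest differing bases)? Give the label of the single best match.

Hamming distances to probe — S1: 3; S2: 4; S3: 2; S4: 6; S5: 3.
Smallest is S3 with 2 mismatches.

S3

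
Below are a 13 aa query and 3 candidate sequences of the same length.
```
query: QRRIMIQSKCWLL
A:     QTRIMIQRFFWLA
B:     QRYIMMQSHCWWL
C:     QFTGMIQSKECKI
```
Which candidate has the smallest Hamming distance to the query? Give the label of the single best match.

B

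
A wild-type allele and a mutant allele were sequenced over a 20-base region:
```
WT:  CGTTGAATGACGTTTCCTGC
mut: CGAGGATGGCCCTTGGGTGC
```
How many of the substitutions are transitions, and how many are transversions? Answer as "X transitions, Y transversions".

0 transitions, 9 transversions

Transitions (purine↔purine or pyrimidine↔pyrimidine): none.
Transversions (purine↔pyrimidine): 3 T→A, 4 T→G, 7 A→T, 8 T→G, 10 A→C, 12 G→C, 15 T→G, 16 C→G, 17 C→G.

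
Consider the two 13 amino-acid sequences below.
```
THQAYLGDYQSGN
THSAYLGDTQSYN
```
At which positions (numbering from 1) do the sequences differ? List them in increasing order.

Scanning 1-based: 3: Q/S; 9: Y/T; 12: G/Y.

3, 9, 12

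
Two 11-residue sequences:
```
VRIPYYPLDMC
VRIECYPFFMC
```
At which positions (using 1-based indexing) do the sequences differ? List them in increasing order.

Differences at position 4 (P→E), position 5 (Y→C), position 8 (L→F), position 9 (D→F).

4, 5, 8, 9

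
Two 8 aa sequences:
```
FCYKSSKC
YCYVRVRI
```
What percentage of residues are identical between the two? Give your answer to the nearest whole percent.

25%

Mismatches at positions 1, 4, 5, 6, 7, 8 (1-based): 6 of 8.
Identical positions: 2/8 = 25% → 25%.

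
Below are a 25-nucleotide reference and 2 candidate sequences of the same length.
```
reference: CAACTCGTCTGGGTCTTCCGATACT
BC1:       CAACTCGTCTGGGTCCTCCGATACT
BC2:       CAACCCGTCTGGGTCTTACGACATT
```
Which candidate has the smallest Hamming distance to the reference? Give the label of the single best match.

BC1 differs at 1 position; BC2 differs at 4 positions. The closest is BC1.

BC1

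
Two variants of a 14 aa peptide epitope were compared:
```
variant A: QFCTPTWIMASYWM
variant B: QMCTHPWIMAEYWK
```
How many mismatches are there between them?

5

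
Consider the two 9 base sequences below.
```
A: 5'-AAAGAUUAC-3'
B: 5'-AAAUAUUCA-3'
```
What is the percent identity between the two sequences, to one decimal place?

Mismatches at positions 4, 8, 9 (1-based): 3 of 9.
Identical positions: 6/9 = 66.67% → 66.7%.

66.7%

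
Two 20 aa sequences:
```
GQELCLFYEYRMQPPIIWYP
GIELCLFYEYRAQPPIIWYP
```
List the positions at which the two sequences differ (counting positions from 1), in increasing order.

2, 12

Scanning 1-based: 2: Q/I; 12: M/A.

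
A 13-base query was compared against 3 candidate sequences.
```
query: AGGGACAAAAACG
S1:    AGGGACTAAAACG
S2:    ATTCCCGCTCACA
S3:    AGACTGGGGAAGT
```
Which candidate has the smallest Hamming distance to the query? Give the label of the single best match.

S1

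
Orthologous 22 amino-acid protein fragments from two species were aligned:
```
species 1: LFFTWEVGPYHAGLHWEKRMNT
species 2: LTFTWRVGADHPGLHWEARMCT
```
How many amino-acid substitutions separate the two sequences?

Comparing position by position, 7 residues differ: 2 (F/T), 6 (E/R), 9 (P/A), 10 (Y/D), 12 (A/P), 18 (K/A), 21 (N/C).

7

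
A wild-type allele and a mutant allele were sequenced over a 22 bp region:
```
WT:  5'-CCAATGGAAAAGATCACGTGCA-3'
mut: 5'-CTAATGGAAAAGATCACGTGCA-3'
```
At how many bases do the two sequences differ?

1

Comparing position by position, 1 base differs: 2 (C/T).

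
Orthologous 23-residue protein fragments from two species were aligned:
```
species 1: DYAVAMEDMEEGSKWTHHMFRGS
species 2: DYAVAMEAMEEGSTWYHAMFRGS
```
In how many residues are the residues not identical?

4

Comparing position by position, 4 residues differ: 8 (D/A), 14 (K/T), 16 (T/Y), 18 (H/A).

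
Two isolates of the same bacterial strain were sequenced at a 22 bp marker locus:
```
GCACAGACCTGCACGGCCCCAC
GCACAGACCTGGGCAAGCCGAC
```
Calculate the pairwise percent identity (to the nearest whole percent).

Mismatches at positions 12, 13, 15, 16, 17, 20 (1-based): 6 of 22.
Identical positions: 16/22 = 72.73% → 73%.

73%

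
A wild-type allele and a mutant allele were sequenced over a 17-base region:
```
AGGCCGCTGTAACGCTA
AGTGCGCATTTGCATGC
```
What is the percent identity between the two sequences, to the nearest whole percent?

Mismatches at positions 3, 4, 8, 9, 11, 12, 14, 15, 16, 17 (1-based): 10 of 17.
Identical positions: 7/17 = 41.18% → 41%.

41%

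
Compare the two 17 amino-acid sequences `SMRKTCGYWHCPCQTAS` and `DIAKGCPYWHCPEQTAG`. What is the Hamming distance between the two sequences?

Comparing position by position, 7 residues differ: 1 (S/D), 2 (M/I), 3 (R/A), 5 (T/G), 7 (G/P), 13 (C/E), 17 (S/G).

7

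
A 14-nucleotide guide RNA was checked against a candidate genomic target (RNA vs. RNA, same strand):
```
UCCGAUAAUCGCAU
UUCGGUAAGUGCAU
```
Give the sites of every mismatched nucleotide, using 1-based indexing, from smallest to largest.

Differences at site 2 (C→U), site 5 (A→G), site 9 (U→G), site 10 (C→U).

2, 5, 9, 10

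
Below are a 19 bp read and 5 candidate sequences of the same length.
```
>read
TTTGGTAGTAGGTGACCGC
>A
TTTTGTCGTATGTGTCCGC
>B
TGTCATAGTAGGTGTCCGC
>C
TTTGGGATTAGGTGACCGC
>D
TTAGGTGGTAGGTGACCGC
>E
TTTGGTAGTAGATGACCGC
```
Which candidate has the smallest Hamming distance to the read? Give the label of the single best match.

A differs at 4 positions; B differs at 4 positions; C differs at 2 positions; D differs at 2 positions; E differs at 1 position. The closest is E.

E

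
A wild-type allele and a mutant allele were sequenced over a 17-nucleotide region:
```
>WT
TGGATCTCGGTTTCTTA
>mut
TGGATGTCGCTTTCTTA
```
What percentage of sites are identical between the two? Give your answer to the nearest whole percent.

2 positions differ (6, 10), so 15 of 17 match: 15/17 = 88.24%.

88%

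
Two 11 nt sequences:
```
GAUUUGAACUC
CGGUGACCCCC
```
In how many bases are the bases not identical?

The sequences differ at bases 1, 2, 3, 5, 6, 7, 8, 10 (1-based) — 8 in total.

8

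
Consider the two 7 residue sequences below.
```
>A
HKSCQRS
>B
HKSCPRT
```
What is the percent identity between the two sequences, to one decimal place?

71.4%

2 positions differ (5, 7), so 5 of 7 match: 5/7 = 71.43%.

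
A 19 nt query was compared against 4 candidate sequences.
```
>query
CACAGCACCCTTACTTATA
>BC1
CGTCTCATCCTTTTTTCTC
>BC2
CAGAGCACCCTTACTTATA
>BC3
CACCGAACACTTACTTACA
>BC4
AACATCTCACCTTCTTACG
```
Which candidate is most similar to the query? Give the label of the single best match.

BC2

Hamming distances to query — BC1: 9; BC2: 1; BC3: 4; BC4: 8.
Smallest is BC2 with 1 mismatch.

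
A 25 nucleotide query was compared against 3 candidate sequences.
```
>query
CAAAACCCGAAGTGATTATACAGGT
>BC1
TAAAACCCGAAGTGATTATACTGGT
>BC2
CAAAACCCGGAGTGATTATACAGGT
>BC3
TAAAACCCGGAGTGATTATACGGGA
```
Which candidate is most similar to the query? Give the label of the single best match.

BC1 differs at 2 positions; BC2 differs at 1 position; BC3 differs at 4 positions. The closest is BC2.

BC2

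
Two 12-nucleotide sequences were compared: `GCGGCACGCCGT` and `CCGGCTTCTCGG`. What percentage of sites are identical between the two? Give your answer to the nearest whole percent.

50%

Mismatches at positions 1, 6, 7, 8, 9, 12 (1-based): 6 of 12.
Identical positions: 6/12 = 50% → 50%.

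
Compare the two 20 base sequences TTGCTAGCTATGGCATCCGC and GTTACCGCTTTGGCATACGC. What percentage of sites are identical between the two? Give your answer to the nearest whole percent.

65%

7 positions differ (1, 3, 4, 5, 6, 10, 17), so 13 of 20 match: 13/20 = 65%.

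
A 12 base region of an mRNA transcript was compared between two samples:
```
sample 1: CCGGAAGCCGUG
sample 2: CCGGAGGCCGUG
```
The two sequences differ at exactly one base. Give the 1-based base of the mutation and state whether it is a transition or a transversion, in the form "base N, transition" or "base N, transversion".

base 6, transition

Base 6 changes A→G. A is a purine and G is a purine, so this is a transition.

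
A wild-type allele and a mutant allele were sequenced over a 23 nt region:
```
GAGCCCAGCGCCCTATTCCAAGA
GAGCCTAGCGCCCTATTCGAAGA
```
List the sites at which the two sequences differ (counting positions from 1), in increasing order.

6, 19

Differences at site 6 (C→T), site 19 (C→G).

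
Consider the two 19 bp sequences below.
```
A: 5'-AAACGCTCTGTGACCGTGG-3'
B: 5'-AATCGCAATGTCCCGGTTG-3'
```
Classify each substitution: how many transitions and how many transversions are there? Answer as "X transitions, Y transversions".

Mismatches (1-based):
site 3: A→T (purine→pyrimidine, transversion)
site 7: T→A (pyrimidine→purine, transversion)
site 8: C→A (pyrimidine→purine, transversion)
site 12: G→C (purine→pyrimidine, transversion)
site 13: A→C (purine→pyrimidine, transversion)
site 15: C→G (pyrimidine→purine, transversion)
site 18: G→T (purine→pyrimidine, transversion)

0 transitions, 7 transversions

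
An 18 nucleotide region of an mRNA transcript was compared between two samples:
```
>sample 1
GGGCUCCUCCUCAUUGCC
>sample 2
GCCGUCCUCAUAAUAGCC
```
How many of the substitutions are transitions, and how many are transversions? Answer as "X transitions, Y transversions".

0 transitions, 6 transversions

Transitions (purine↔purine or pyrimidine↔pyrimidine): none.
Transversions (purine↔pyrimidine): 2 G→C, 3 G→C, 4 C→G, 10 C→A, 12 C→A, 15 U→A.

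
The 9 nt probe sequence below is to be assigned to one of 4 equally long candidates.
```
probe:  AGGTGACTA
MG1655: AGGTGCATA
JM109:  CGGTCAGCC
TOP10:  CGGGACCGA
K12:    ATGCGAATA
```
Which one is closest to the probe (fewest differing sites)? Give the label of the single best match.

Hamming distances to probe — MG1655: 2; JM109: 5; TOP10: 5; K12: 3.
Smallest is MG1655 with 2 mismatches.

MG1655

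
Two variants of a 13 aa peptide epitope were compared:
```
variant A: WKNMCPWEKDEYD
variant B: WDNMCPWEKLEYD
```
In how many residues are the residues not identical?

2

The sequences differ at residues 2, 10 (1-based) — 2 in total.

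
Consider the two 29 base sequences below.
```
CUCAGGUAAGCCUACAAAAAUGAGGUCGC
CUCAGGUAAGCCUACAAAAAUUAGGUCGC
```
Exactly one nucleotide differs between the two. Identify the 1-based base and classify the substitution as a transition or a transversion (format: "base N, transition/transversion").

Base 22 changes G→U. G is a purine and U is a pyrimidine, so this is a transversion.

base 22, transversion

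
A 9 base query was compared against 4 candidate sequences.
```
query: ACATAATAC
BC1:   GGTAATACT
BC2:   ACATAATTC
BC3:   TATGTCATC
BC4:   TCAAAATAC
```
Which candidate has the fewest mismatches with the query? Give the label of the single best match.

Hamming distances to query — BC1: 8; BC2: 1; BC3: 8; BC4: 2.
Smallest is BC2 with 1 mismatch.

BC2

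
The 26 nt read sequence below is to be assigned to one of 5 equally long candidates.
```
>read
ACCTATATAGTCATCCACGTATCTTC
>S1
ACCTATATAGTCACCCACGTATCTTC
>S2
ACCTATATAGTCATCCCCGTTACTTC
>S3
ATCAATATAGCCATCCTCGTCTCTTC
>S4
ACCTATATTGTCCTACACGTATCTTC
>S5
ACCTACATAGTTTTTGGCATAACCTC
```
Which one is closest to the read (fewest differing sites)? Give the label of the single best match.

S1

Hamming distances to read — S1: 1; S2: 3; S3: 5; S4: 3; S5: 9.
Smallest is S1 with 1 mismatch.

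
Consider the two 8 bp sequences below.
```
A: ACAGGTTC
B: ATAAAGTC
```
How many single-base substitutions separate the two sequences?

Mismatches (1-based): base 2: C→T; base 4: G→A; base 5: G→A; base 6: T→G.

4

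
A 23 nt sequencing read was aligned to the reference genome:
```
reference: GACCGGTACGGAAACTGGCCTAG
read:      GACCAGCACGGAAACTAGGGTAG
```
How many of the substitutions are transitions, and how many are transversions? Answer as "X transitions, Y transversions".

3 transitions, 2 transversions

Mismatches (1-based):
site 5: G→A (purine→purine, transition)
site 7: T→C (pyrimidine→pyrimidine, transition)
site 17: G→A (purine→purine, transition)
site 19: C→G (pyrimidine→purine, transversion)
site 20: C→G (pyrimidine→purine, transversion)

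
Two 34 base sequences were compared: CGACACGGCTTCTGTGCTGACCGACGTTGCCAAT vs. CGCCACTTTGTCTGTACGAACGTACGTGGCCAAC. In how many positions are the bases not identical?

12

Comparing position by position, 12 positions differ: 3 (A/C), 7 (G/T), 8 (G/T), 9 (C/T), 10 (T/G), 16 (G/A), 18 (T/G), 19 (G/A), 22 (C/G), 23 (G/T), 28 (T/G), 34 (T/C).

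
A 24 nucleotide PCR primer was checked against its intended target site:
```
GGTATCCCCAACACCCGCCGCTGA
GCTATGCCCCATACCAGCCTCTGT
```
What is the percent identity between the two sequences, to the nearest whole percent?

71%

7 positions differ (2, 6, 10, 12, 16, 20, 24), so 17 of 24 match: 17/24 = 70.83%.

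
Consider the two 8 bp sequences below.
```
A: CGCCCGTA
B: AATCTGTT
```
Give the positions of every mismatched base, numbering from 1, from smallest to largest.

Scanning 1-based: 1: C/A; 2: G/A; 3: C/T; 5: C/T; 8: A/T.

1, 2, 3, 5, 8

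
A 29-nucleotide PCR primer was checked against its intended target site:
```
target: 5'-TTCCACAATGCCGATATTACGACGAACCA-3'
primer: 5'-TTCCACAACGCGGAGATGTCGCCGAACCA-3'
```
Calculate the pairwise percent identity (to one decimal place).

79.3%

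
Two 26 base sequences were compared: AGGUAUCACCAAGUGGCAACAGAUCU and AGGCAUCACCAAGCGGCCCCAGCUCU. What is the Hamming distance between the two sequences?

Comparing position by position, 5 bases differ: 4 (U/C), 14 (U/C), 18 (A/C), 19 (A/C), 23 (A/C).

5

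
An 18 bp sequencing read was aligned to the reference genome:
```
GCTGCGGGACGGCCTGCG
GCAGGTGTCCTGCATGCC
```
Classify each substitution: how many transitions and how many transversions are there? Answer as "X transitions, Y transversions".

0 transitions, 8 transversions

Mismatches (1-based):
base 3: T→A (pyrimidine→purine, transversion)
base 5: C→G (pyrimidine→purine, transversion)
base 6: G→T (purine→pyrimidine, transversion)
base 8: G→T (purine→pyrimidine, transversion)
base 9: A→C (purine→pyrimidine, transversion)
base 11: G→T (purine→pyrimidine, transversion)
base 14: C→A (pyrimidine→purine, transversion)
base 18: G→C (purine→pyrimidine, transversion)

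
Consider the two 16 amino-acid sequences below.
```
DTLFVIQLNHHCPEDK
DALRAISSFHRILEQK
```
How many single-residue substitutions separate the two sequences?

10

Comparing position by position, 10 positions differ: 2 (T/A), 4 (F/R), 5 (V/A), 7 (Q/S), 8 (L/S), 9 (N/F), 11 (H/R), 12 (C/I), 13 (P/L), 15 (D/Q).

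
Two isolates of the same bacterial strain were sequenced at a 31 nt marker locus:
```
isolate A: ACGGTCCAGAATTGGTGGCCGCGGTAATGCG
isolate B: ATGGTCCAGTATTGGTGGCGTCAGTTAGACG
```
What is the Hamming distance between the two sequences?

8

The sequences differ at sites 2, 10, 20, 21, 23, 26, 28, 29 (1-based) — 8 in total.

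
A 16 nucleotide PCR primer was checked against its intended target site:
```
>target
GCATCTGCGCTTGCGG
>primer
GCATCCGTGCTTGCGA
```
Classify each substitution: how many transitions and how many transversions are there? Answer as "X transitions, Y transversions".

3 transitions, 0 transversions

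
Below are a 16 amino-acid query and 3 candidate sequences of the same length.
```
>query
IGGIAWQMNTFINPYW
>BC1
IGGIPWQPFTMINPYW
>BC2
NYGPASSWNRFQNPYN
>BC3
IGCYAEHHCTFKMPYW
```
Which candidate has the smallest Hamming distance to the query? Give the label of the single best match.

BC1

Hamming distances to query — BC1: 4; BC2: 9; BC3: 8.
Smallest is BC1 with 4 mismatches.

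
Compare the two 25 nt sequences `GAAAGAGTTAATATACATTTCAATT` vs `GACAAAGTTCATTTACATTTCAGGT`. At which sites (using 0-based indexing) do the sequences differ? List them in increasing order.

Differences at site 2 (A→C), site 4 (G→A), site 9 (A→C), site 12 (A→T), site 22 (A→G), site 23 (T→G).

2, 4, 9, 12, 22, 23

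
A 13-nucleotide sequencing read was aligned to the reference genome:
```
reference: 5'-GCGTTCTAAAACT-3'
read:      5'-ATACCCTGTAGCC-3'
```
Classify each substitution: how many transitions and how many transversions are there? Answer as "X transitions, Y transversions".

Transitions (purine↔purine or pyrimidine↔pyrimidine): 1 G→A, 2 C→T, 3 G→A, 4 T→C, 5 T→C, 8 A→G, 11 A→G, 13 T→C.
Transversions (purine↔pyrimidine): 9 A→T.

8 transitions, 1 transversion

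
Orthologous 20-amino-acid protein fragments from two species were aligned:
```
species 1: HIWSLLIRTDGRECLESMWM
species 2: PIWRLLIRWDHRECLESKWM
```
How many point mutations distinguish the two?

Mismatches (1-based): residue 1: H→P; residue 4: S→R; residue 9: T→W; residue 11: G→H; residue 18: M→K.

5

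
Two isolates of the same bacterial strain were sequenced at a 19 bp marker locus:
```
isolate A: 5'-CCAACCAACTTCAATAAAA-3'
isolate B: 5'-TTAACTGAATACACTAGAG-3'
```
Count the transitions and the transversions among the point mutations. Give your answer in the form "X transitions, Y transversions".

6 transitions, 3 transversions

Transitions (purine↔purine or pyrimidine↔pyrimidine): 1 C→T, 2 C→T, 6 C→T, 7 A→G, 17 A→G, 19 A→G.
Transversions (purine↔pyrimidine): 9 C→A, 11 T→A, 14 A→C.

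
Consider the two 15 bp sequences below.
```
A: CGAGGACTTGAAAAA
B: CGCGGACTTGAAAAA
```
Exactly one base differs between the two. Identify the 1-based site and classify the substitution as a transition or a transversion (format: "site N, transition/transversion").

site 3, transversion

The sequences differ only at site 3: A→C (purine→pyrimidine), a transversion.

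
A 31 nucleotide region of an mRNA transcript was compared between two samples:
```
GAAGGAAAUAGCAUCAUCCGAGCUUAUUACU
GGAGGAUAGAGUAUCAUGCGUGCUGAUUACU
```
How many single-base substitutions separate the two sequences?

7

Mismatches (1-based): site 2: A→G; site 7: A→U; site 9: U→G; site 12: C→U; site 18: C→G; site 21: A→U; site 25: U→G.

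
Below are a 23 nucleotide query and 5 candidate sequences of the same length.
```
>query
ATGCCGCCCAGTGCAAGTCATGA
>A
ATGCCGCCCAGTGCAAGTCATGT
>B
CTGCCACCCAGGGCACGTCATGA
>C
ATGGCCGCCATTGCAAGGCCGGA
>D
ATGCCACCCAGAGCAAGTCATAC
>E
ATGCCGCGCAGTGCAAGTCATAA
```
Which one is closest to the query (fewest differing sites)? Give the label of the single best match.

A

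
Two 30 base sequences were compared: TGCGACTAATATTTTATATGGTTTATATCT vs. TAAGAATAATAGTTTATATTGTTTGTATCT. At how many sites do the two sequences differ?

The sequences differ at sites 2, 3, 6, 12, 20, 25 (1-based) — 6 in total.

6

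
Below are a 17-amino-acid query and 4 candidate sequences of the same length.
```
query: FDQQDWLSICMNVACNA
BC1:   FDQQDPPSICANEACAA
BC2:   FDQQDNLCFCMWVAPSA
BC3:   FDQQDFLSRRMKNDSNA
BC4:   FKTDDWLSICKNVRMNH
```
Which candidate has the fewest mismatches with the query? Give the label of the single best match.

BC1

BC1 differs at 5 positions; BC2 differs at 6 positions; BC3 differs at 7 positions; BC4 differs at 7 positions. The closest is BC1.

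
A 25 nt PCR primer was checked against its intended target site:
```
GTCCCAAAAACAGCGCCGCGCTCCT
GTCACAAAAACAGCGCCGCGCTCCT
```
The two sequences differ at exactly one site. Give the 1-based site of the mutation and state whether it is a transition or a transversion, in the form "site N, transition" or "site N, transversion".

The sequences differ only at site 4: C→A (pyrimidine→purine), a transversion.

site 4, transversion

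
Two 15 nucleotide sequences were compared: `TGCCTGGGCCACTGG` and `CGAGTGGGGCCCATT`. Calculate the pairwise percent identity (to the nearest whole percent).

47%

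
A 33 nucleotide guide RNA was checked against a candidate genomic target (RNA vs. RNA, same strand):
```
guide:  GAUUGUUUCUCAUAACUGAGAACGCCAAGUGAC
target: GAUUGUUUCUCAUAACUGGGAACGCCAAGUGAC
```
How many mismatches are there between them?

1

The sequences differ at bases 19 (1-based) — 1 in total.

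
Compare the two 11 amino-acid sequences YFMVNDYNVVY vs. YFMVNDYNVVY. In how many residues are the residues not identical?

No positions differ; the sequences are identical.

0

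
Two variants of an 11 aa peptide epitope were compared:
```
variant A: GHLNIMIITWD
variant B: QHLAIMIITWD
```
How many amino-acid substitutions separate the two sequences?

2

Comparing position by position, 2 positions differ: 1 (G/Q), 4 (N/A).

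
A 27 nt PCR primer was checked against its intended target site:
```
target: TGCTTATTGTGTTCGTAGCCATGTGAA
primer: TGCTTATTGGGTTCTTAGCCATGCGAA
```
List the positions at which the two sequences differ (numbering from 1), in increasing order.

Differences at position 10 (T→G), position 15 (G→T), position 24 (T→C).

10, 15, 24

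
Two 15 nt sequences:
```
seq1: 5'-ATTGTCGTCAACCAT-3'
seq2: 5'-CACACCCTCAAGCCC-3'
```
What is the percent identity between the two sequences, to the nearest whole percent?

40%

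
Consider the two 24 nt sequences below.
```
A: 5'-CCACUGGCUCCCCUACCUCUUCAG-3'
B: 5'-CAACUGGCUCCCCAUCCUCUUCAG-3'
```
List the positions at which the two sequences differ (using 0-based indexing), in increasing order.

Differences at position 1 (C→A), position 13 (U→A), position 14 (A→U).

1, 13, 14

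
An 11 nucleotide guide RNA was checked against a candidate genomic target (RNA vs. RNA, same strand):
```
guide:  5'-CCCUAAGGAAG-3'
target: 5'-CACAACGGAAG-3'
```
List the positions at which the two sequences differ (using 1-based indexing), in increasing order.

2, 4, 6

Scanning 1-based: 2: C/A; 4: U/A; 6: A/C.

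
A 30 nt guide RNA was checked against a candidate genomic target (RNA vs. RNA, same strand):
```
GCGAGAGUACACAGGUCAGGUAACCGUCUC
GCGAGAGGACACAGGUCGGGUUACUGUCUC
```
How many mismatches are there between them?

4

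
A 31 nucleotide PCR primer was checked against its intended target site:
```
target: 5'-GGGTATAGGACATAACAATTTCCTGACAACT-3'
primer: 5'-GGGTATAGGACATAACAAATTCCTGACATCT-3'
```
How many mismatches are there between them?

Mismatches (1-based): site 19: T→A; site 29: A→T.

2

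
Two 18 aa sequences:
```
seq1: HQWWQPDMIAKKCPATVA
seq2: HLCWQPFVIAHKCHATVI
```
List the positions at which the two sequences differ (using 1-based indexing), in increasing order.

2, 3, 7, 8, 11, 14, 18

Differences at position 2 (Q→L), position 3 (W→C), position 7 (D→F), position 8 (M→V), position 11 (K→H), position 14 (P→H), position 18 (A→I).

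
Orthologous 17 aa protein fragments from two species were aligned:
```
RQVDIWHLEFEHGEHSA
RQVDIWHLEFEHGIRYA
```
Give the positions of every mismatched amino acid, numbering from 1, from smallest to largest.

Scanning 1-based: 14: E/I; 15: H/R; 16: S/Y.

14, 15, 16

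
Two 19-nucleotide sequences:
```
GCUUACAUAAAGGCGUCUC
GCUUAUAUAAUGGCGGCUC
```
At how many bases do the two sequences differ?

3

Comparing position by position, 3 bases differ: 6 (C/U), 11 (A/U), 16 (U/G).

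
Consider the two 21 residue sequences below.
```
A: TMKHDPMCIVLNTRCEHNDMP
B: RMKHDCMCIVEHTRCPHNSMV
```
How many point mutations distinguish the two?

The sequences differ at positions 1, 6, 11, 12, 16, 19, 21 (1-based) — 7 in total.

7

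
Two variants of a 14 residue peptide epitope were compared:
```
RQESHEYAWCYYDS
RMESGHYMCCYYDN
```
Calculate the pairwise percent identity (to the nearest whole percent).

57%

6 positions differ (2, 5, 6, 8, 9, 14), so 8 of 14 match: 8/14 = 57.14%.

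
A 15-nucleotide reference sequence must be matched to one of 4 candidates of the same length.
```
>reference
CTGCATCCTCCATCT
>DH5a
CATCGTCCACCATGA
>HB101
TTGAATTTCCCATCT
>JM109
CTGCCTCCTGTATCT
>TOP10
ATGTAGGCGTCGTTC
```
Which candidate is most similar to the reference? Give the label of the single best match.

JM109

DH5a differs at 6 bases; HB101 differs at 5 bases; JM109 differs at 3 bases; TOP10 differs at 9 bases. The closest is JM109.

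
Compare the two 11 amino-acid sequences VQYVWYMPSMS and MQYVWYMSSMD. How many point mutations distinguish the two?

3

Mismatches (1-based): residue 1: V→M; residue 8: P→S; residue 11: S→D.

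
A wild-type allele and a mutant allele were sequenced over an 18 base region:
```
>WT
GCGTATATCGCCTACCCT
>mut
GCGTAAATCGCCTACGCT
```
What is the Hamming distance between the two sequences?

The sequences differ at positions 6, 16 (1-based) — 2 in total.

2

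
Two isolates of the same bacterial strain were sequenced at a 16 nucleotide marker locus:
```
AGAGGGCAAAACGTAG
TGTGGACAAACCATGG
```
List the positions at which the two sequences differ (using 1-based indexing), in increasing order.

Differences at position 1 (A→T), position 3 (A→T), position 6 (G→A), position 11 (A→C), position 13 (G→A), position 15 (A→G).

1, 3, 6, 11, 13, 15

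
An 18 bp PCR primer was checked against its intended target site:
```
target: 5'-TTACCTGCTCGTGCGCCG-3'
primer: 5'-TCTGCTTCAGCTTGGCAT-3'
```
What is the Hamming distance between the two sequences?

The sequences differ at sites 2, 3, 4, 7, 9, 10, 11, 13, 14, 17, 18 (1-based) — 11 in total.

11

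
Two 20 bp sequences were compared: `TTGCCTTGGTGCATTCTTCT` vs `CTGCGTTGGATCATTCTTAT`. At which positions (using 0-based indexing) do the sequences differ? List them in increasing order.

Differences at position 0 (T→C), position 4 (C→G), position 9 (T→A), position 10 (G→T), position 18 (C→A).

0, 4, 9, 10, 18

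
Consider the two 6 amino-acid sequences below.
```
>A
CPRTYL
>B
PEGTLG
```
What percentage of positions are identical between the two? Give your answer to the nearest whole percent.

17%

5 positions differ (1, 2, 3, 5, 6), so 1 of 6 match: 1/6 = 16.67%.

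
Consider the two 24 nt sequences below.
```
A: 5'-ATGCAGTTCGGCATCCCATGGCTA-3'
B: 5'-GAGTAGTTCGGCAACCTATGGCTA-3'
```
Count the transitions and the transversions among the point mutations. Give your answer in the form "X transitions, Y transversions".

3 transitions, 2 transversions

Mismatches (1-based):
site 1: A→G (purine→purine, transition)
site 2: T→A (pyrimidine→purine, transversion)
site 4: C→T (pyrimidine→pyrimidine, transition)
site 14: T→A (pyrimidine→purine, transversion)
site 17: C→T (pyrimidine→pyrimidine, transition)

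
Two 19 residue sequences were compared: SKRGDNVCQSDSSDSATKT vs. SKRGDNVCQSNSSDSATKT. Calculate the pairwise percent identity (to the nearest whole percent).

1 position differs (11), so 18 of 19 match: 18/19 = 94.74%.

95%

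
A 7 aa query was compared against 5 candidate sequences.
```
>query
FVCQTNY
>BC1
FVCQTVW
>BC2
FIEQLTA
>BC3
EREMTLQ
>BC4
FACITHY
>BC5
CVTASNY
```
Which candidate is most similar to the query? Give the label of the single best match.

BC1

BC1 differs at 2 residues; BC2 differs at 5 residues; BC3 differs at 6 residues; BC4 differs at 3 residues; BC5 differs at 4 residues. The closest is BC1.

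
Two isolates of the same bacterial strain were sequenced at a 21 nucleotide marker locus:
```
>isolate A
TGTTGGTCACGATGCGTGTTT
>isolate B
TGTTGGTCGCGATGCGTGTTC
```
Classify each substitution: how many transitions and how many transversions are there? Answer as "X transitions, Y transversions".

2 transitions, 0 transversions

Mismatches (1-based):
position 9: A→G (purine→purine, transition)
position 21: T→C (pyrimidine→pyrimidine, transition)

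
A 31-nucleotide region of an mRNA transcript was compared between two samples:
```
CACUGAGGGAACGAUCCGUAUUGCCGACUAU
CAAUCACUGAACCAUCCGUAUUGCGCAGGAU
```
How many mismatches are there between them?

9

The sequences differ at bases 3, 5, 7, 8, 13, 25, 26, 28, 29 (1-based) — 9 in total.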